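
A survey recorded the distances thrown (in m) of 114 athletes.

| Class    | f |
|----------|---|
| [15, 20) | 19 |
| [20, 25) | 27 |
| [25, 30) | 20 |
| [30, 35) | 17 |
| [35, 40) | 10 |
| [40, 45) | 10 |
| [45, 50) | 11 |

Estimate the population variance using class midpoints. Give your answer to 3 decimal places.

89.351

Midpoints: 17.5, 22.5, 27.5, 32.5, 37.5, 42.5, 47.5
n = 114, Σfm = 3365, mean = 29.5175
Σfm² = 109512.5
Σf(m − x̄)² = Σfm² − (Σfm)²/n = 109512.5 − 3365²/114 = 10185.9649
Population variance = 10185.9649 / 114 = 89.3506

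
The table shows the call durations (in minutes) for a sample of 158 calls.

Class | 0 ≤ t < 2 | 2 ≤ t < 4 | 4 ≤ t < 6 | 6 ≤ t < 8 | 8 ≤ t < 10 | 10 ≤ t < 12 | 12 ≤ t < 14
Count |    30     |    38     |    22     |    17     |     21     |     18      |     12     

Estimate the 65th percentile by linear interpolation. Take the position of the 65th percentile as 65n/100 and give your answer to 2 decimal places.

7.49

Cumulative frequencies: 30, 68, 90, 107, 128, 146, 158
n = 158; position = 65n/100 = 102.7.
This falls in the class 6 ≤ t < 8: L = 6, F = 90, f = 17, h = 2.
65th percentile ≈ 6 + ((102.7 − 90) / 17) × 2 = 7.4941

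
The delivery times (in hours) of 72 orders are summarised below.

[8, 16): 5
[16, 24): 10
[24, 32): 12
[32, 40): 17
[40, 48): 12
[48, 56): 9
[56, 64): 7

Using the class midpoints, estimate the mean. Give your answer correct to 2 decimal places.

36.44

Midpoints: 12, 20, 28, 36, 44, 52, 60
Σfm = 5×12 + 10×20 + 12×28 + 17×36 + 12×44 + 9×52 + 7×60 = 2624
n = Σf = 72
Mean = 2624 / 72 = 36.4444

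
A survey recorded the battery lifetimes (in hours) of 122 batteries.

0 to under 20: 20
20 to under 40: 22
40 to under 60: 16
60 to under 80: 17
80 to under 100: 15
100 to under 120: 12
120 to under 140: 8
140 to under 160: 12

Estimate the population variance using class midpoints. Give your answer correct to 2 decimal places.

2001.10

Midpoints: 10, 30, 50, 70, 90, 110, 130, 150
n = 122, Σfm = 8360, mean = 68.5246
Σfm² = 817000
Σf(m − x̄)² = Σfm² − (Σfm)²/n = 817000 − 8360²/122 = 244134.4262
Population variance = 244134.4262 / 122 = 2001.1019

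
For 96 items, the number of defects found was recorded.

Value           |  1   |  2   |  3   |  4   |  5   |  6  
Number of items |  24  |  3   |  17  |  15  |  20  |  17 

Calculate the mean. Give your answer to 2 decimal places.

3.57

Values: 1, 2, 3, 4, 5, 6
Σfx = 24×1 + 3×2 + 17×3 + 15×4 + 20×5 + 17×6 = 343
n = Σf = 96
Mean = 343 / 96 = 3.5729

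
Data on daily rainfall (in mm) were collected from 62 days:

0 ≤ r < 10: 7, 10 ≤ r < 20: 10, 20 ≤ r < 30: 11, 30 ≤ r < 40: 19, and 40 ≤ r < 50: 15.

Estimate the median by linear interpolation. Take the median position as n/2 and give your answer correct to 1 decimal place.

31.6

Cumulative frequencies: 7, 17, 28, 47, 62
n = 62; position = n/2 = 31.
This falls in the class 30 ≤ r < 40: L = 30, F = 28, f = 19, h = 10.
Median ≈ 30 + ((31 − 28) / 19) × 10 = 31.5789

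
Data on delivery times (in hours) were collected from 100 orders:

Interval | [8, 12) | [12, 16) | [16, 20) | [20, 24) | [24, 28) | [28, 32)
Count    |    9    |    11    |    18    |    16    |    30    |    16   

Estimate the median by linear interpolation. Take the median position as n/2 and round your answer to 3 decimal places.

23.000

Cumulative frequencies: 9, 20, 38, 54, 84, 100
n = 100; position = n/2 = 50.
This falls in the class [20, 24): L = 20, F = 38, f = 16, h = 4.
Median ≈ 20 + ((50 − 38) / 16) × 4 = 23.0000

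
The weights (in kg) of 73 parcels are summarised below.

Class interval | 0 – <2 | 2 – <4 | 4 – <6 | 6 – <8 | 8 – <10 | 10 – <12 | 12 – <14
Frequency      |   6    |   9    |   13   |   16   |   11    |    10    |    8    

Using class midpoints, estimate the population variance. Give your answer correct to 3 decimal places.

12.357

Midpoints: 1, 3, 5, 7, 9, 11, 13
n = 73, Σfm = 523, mean = 7.1644
Σfm² = 4649
Σf(m − x̄)² = Σfm² − (Σfm)²/n = 4649 − 523²/73 = 902.0274
Population variance = 902.0274 / 73 = 12.3565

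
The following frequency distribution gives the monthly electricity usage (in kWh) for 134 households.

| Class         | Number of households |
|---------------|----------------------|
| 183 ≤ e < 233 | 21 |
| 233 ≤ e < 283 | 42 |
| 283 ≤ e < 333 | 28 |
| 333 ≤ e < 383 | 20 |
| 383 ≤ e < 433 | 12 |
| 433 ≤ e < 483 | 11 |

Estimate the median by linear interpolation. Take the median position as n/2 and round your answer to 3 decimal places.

290.143

Cumulative frequencies: 21, 63, 91, 111, 123, 134
n = 134; position = n/2 = 67.
This falls in the class 283 ≤ e < 333: L = 283, F = 63, f = 28, h = 50.
Median ≈ 283 + ((67 − 63) / 28) × 50 = 290.1429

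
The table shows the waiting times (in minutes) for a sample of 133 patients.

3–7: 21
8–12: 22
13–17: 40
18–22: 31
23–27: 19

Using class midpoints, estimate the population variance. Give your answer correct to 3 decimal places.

40.002

Midpoints: 5, 10, 15, 20, 25
n = 133, Σfm = 2020, mean = 15.1880
Σfm² = 36000
Σf(m − x̄)² = Σfm² − (Σfm)²/n = 36000 − 2020²/133 = 5320.3008
Population variance = 5320.3008 / 133 = 40.0023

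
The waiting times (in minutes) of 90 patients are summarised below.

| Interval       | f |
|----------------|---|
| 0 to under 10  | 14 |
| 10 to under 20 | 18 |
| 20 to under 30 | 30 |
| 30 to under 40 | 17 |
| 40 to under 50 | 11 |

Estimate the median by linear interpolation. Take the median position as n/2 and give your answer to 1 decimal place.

Cumulative frequencies: 14, 32, 62, 79, 90
n = 90; position = n/2 = 45.
This falls in the class 20 to under 30: L = 20, F = 32, f = 30, h = 10.
Median ≈ 20 + ((45 − 32) / 30) × 10 = 24.3333

24.3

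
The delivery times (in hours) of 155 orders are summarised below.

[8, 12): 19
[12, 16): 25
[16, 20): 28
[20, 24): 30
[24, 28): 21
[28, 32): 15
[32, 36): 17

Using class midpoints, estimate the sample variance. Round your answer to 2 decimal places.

54.65

Midpoints: 10, 14, 18, 22, 26, 30, 34
n = 155, Σfm = 3278, mean = 21.1484
Σfm² = 77740
Σf(m − x̄)² = Σfm² − (Σfm)²/n = 77740 − 3278²/155 = 8415.5871
Sample variance = 8415.5871 / 154 = 54.6467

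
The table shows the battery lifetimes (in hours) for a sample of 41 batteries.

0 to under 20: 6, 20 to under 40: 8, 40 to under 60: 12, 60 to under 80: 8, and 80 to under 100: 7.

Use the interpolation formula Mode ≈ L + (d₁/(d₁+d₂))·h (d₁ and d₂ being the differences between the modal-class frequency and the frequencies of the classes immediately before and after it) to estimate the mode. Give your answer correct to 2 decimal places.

Modal class: 40 to under 60 (highest frequency 12).
d₁ = 12 − 8 = 4, d₂ = 12 − 8 = 4
Mode ≈ 40 + (4/(4+4)) × 20 = 40 + 10.0000 = 50.0000

50.00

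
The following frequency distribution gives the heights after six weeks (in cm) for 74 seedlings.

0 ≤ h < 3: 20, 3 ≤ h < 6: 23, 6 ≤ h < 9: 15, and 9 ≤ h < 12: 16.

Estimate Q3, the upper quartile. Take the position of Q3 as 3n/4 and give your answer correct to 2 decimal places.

Cumulative frequencies: 20, 43, 58, 74
n = 74; position = 3n/4 = 55.5.
This falls in the class 6 ≤ h < 9: L = 6, F = 43, f = 15, h = 3.
Upper quartile ≈ 6 + ((55.5 − 43) / 15) × 3 = 8.5000

8.50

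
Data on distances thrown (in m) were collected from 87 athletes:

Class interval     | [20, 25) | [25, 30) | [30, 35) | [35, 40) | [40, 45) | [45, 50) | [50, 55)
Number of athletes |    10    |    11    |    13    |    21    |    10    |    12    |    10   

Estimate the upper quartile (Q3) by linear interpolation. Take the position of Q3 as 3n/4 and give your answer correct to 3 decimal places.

45.104

Cumulative frequencies: 10, 21, 34, 55, 65, 77, 87
n = 87; position = 3n/4 = 65.25.
This falls in the class [45, 50): L = 45, F = 65, f = 12, h = 5.
Upper quartile ≈ 45 + ((65.25 − 65) / 12) × 5 = 45.1042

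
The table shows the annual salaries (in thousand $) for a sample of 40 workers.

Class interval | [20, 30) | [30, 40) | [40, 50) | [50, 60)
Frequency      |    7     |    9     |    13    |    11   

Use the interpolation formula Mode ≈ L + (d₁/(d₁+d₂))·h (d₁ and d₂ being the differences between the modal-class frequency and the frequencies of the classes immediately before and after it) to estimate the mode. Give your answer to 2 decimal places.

Modal class: [40, 50) (highest frequency 13).
d₁ = 13 − 9 = 4, d₂ = 13 − 11 = 2
Mode ≈ 40 + (4/(4+2)) × 10 = 40 + 6.6667 = 46.6667

46.67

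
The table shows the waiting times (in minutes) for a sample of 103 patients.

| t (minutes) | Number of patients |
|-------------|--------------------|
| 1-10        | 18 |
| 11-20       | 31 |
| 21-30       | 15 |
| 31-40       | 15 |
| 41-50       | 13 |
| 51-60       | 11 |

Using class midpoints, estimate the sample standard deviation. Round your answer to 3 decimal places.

Midpoints: 5.5, 15.5, 25.5, 35.5, 45.5, 55.5
n = 103, Σfm = 2696.5, mean = 26.1796
Σfm² = 97445.75
Σf(m − x̄)² = Σfm² − (Σfm)²/n = 97445.75 − 2696.5²/103 = 26852.4272
Sample variance = 26852.4272 / 102 = 263.2591
Standard deviation = √263.2591 = 16.2253

16.225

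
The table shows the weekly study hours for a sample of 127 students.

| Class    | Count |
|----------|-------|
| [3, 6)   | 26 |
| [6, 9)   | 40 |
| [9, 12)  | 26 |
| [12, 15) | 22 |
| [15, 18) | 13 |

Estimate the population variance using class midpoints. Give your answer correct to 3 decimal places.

14.369

Midpoints: 4.5, 7.5, 10.5, 13.5, 16.5
n = 127, Σfm = 1201.5, mean = 9.4606
Σfm² = 13191.75
Σf(m − x̄)² = Σfm² − (Σfm)²/n = 13191.75 − 1201.5²/127 = 1824.8031
Population variance = 1824.8031 / 127 = 14.3685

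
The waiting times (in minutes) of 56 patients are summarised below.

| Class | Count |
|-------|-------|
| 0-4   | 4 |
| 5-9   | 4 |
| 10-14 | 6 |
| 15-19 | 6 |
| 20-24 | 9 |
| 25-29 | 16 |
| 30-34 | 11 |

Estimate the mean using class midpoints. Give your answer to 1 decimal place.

21.3

Midpoints: 2, 7, 12, 17, 22, 27, 32
Σfm = 4×2 + 4×7 + 6×12 + 6×17 + 9×22 + 16×27 + 11×32 = 1192
n = Σf = 56
Mean = 1192 / 56 = 21.2857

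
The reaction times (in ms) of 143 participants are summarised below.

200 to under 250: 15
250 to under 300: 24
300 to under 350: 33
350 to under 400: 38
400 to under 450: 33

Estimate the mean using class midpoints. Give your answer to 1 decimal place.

Midpoints: 225, 275, 325, 375, 425
Σfm = 15×225 + 24×275 + 33×325 + 38×375 + 33×425 = 48975
n = Σf = 143
Mean = 48975 / 143 = 342.4825

342.5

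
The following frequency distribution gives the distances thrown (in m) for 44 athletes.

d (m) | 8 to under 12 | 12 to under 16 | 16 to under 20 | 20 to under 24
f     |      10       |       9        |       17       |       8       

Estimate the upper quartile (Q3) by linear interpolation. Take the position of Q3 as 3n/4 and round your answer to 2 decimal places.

19.29

Cumulative frequencies: 10, 19, 36, 44
n = 44; position = 3n/4 = 33.
This falls in the class 16 to under 20: L = 16, F = 19, f = 17, h = 4.
Upper quartile ≈ 16 + ((33 − 19) / 17) × 4 = 19.2941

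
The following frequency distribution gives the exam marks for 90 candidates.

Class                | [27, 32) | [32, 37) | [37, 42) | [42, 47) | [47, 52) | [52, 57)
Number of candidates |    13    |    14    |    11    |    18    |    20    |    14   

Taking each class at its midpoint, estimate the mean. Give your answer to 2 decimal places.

42.83

Midpoints: 29.5, 34.5, 39.5, 44.5, 49.5, 54.5
Σfm = 13×29.5 + 14×34.5 + 11×39.5 + 18×44.5 + 20×49.5 + 14×54.5 = 3855
n = Σf = 90
Mean = 3855 / 90 = 42.8333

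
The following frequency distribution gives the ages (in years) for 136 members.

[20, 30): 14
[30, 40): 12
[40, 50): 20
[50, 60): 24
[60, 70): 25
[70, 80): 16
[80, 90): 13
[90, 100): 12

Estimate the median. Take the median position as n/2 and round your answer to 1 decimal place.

Cumulative frequencies: 14, 26, 46, 70, 95, 111, 124, 136
n = 136; position = n/2 = 68.
This falls in the class [50, 60): L = 50, F = 46, f = 24, h = 10.
Median ≈ 50 + ((68 − 46) / 24) × 10 = 59.1667

59.2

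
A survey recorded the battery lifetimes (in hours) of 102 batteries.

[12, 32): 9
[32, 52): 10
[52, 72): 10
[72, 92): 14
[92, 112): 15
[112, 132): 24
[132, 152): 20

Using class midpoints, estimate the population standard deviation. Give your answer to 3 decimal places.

Midpoints: 22, 42, 62, 82, 102, 122, 142
n = 102, Σfm = 9684, mean = 94.9412
Σfm² = 1071128
Σf(m − x̄)² = Σfm² − (Σfm)²/n = 1071128 − 9684²/102 = 151717.6471
Population variance = 151717.6471 / 102 = 1487.4279
Standard deviation = √1487.4279 = 38.5672

38.567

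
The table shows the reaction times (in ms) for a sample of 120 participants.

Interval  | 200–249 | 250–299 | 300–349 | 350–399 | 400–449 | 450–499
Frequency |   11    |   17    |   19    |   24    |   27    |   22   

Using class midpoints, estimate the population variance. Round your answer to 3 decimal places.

6231.771

Midpoints: 224.5, 274.5, 324.5, 374.5, 424.5, 474.5
n = 120, Σfm = 44190, mean = 368.2500
Σfm² = 17020780
Σf(m − x̄)² = Σfm² − (Σfm)²/n = 17020780 − 44190²/120 = 747812.5000
Population variance = 747812.5000 / 120 = 6231.7708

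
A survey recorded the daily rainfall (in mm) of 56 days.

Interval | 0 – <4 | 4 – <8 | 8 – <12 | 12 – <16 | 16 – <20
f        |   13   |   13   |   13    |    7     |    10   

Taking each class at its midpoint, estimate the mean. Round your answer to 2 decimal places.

Midpoints: 2, 6, 10, 14, 18
Σfm = 13×2 + 13×6 + 13×10 + 7×14 + 10×18 = 512
n = Σf = 56
Mean = 512 / 56 = 9.1429

9.14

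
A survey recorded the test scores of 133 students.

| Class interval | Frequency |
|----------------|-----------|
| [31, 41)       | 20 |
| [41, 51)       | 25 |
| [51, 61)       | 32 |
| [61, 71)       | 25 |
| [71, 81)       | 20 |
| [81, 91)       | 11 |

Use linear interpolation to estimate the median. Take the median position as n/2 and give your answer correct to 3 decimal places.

57.719

Cumulative frequencies: 20, 45, 77, 102, 122, 133
n = 133; position = n/2 = 66.5.
This falls in the class [51, 61): L = 51, F = 45, f = 32, h = 10.
Median ≈ 51 + ((66.5 − 45) / 32) × 10 = 57.7188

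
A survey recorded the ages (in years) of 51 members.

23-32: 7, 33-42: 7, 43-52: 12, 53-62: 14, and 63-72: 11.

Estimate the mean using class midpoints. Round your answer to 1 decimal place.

50.4

Midpoints: 27.5, 37.5, 47.5, 57.5, 67.5
Σfm = 7×27.5 + 7×37.5 + 12×47.5 + 14×57.5 + 11×67.5 = 2572.5
n = Σf = 51
Mean = 2572.5 / 51 = 50.4412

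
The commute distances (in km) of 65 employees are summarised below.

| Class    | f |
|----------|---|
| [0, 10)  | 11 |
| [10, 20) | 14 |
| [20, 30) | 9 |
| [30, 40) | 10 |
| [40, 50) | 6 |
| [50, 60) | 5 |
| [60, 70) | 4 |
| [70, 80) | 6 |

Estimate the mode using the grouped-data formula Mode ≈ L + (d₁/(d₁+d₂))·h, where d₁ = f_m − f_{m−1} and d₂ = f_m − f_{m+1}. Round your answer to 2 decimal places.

13.75

Modal class: [10, 20) (highest frequency 14).
d₁ = 14 − 11 = 3, d₂ = 14 − 9 = 5
Mode ≈ 10 + (3/(3+5)) × 10 = 10 + 3.7500 = 13.7500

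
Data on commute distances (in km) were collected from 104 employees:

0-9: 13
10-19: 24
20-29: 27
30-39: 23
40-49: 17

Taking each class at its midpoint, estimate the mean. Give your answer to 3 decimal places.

25.173

Midpoints: 4.5, 14.5, 24.5, 34.5, 44.5
Σfm = 13×4.5 + 24×14.5 + 27×24.5 + 23×34.5 + 17×44.5 = 2618
n = Σf = 104
Mean = 2618 / 104 = 25.1731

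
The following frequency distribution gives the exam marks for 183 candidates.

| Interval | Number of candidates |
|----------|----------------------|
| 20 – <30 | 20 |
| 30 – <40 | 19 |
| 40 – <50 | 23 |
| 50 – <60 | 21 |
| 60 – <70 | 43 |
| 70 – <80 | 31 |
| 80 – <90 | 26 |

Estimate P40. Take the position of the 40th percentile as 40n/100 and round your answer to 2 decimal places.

Cumulative frequencies: 20, 39, 62, 83, 126, 157, 183
n = 183; position = 40n/100 = 73.2.
This falls in the class 50 – <60: L = 50, F = 62, f = 21, h = 10.
40th percentile ≈ 50 + ((73.2 − 62) / 21) × 10 = 55.3333

55.33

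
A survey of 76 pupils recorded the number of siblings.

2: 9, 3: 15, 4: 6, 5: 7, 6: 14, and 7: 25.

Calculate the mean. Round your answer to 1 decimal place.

Values: 2, 3, 4, 5, 6, 7
Σfx = 9×2 + 15×3 + 6×4 + 7×5 + 14×6 + 25×7 = 381
n = Σf = 76
Mean = 381 / 76 = 5.0132

5.0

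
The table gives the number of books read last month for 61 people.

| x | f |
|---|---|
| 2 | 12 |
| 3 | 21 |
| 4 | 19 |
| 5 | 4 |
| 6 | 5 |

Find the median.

3

Cumulative frequencies: 12, 33, 52, 56, 61
n = 61, so the median is the value in position (n+1)/2 = 31.
Position 31 falls at value 3.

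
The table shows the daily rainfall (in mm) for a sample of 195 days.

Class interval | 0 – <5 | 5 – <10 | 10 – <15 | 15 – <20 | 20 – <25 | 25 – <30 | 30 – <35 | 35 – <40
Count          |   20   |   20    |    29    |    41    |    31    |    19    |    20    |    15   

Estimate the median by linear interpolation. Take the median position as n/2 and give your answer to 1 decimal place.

18.5

Cumulative frequencies: 20, 40, 69, 110, 141, 160, 180, 195
n = 195; position = n/2 = 97.5.
This falls in the class 15 – <20: L = 15, F = 69, f = 41, h = 5.
Median ≈ 15 + ((97.5 − 69) / 41) × 5 = 18.4756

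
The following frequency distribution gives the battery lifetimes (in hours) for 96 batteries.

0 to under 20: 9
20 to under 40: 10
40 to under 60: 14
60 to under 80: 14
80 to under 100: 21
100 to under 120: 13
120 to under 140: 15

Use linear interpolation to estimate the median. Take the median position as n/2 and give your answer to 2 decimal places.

Cumulative frequencies: 9, 19, 33, 47, 68, 81, 96
n = 96; position = n/2 = 48.
This falls in the class 80 to under 100: L = 80, F = 47, f = 21, h = 20.
Median ≈ 80 + ((48 − 47) / 21) × 20 = 80.9524

80.95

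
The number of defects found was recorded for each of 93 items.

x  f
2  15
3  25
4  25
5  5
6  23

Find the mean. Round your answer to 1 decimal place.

Values: 2, 3, 4, 5, 6
Σfx = 15×2 + 25×3 + 25×4 + 5×5 + 23×6 = 368
n = Σf = 93
Mean = 368 / 93 = 3.9570

4.0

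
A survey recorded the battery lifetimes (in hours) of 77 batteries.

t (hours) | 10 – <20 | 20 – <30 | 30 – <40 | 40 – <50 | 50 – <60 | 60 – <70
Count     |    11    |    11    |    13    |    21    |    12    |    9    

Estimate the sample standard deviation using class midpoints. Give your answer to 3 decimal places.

Midpoints: 15, 25, 35, 45, 55, 65
n = 77, Σfm = 3085, mean = 40.0649
Σfm² = 142125
Σf(m − x̄)² = Σfm² − (Σfm)²/n = 142125 − 3085²/77 = 18524.6753
Sample variance = 18524.6753 / 76 = 243.7457
Standard deviation = √243.7457 = 15.6124

15.612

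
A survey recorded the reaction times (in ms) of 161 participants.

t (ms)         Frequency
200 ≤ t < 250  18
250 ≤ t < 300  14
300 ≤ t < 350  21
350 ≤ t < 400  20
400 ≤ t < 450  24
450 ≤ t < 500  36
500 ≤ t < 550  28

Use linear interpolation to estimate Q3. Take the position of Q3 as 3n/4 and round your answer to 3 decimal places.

482.986

Cumulative frequencies: 18, 32, 53, 73, 97, 133, 161
n = 161; position = 3n/4 = 120.75.
This falls in the class 450 ≤ t < 500: L = 450, F = 97, f = 36, h = 50.
Upper quartile ≈ 450 + ((120.75 − 97) / 36) × 50 = 482.9861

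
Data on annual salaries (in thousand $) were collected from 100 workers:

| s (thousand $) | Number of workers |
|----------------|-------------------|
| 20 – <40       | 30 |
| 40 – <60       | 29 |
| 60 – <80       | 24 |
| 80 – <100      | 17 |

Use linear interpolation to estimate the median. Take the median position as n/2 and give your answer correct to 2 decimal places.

53.79

Cumulative frequencies: 30, 59, 83, 100
n = 100; position = n/2 = 50.
This falls in the class 40 – <60: L = 40, F = 30, f = 29, h = 20.
Median ≈ 40 + ((50 − 30) / 29) × 20 = 53.7931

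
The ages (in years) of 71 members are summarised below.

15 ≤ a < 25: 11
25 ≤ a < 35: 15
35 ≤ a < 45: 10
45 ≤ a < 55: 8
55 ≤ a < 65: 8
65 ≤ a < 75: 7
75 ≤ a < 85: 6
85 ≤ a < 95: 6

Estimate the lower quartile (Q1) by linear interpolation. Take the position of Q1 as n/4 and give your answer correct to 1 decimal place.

Cumulative frequencies: 11, 26, 36, 44, 52, 59, 65, 71
n = 71; position = n/4 = 17.75.
This falls in the class 25 ≤ a < 35: L = 25, F = 11, f = 15, h = 10.
Lower quartile ≈ 25 + ((17.75 − 11) / 15) × 10 = 29.5000

29.5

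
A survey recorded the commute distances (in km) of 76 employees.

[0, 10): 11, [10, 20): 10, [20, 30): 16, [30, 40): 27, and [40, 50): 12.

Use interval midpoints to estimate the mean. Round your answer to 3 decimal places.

27.500

Midpoints: 5, 15, 25, 35, 45
Σfm = 11×5 + 10×15 + 16×25 + 27×35 + 12×45 = 2090
n = Σf = 76
Mean = 2090 / 76 = 27.5000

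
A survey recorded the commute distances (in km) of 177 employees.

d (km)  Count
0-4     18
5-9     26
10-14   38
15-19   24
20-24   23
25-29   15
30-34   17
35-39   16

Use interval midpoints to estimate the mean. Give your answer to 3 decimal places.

Midpoints: 2, 7, 12, 17, 22, 27, 32, 37
Σfm = 18×2 + 26×7 + 38×12 + 24×17 + 23×22 + 15×27 + 17×32 + 16×37 = 3129
n = Σf = 177
Mean = 3129 / 177 = 17.6780

17.678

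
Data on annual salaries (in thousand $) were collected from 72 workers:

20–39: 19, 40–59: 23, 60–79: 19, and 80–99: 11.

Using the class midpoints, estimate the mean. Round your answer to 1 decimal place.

Midpoints: 29.5, 49.5, 69.5, 89.5
Σfm = 19×29.5 + 23×49.5 + 19×69.5 + 11×89.5 = 4004
n = Σf = 72
Mean = 4004 / 72 = 55.6111

55.6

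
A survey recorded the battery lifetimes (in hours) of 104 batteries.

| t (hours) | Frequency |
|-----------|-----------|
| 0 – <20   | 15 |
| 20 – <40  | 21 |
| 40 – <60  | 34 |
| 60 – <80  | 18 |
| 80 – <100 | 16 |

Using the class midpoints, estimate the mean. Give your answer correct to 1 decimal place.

49.8

Midpoints: 10, 30, 50, 70, 90
Σfm = 15×10 + 21×30 + 34×50 + 18×70 + 16×90 = 5180
n = Σf = 104
Mean = 5180 / 104 = 49.8077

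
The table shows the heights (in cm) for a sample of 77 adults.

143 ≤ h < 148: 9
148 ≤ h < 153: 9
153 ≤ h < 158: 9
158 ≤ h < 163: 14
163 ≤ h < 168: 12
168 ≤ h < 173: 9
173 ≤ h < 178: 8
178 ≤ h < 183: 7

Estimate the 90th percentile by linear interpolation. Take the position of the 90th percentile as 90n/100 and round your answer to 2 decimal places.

Cumulative frequencies: 9, 18, 27, 41, 53, 62, 70, 77
n = 77; position = 90n/100 = 69.3.
This falls in the class 173 ≤ h < 178: L = 173, F = 62, f = 8, h = 5.
90th percentile ≈ 173 + ((69.3 − 62) / 8) × 5 = 177.5625

177.56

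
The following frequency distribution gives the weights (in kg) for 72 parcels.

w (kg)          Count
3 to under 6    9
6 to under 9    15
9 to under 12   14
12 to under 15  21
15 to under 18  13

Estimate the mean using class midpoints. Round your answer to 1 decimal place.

Midpoints: 4.5, 7.5, 10.5, 13.5, 16.5
Σfm = 9×4.5 + 15×7.5 + 14×10.5 + 21×13.5 + 13×16.5 = 798
n = Σf = 72
Mean = 798 / 72 = 11.0833

11.1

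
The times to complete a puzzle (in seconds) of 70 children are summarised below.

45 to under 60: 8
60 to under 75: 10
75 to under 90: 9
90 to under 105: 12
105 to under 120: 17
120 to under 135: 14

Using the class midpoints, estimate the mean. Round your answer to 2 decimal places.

Midpoints: 52.5, 67.5, 82.5, 97.5, 112.5, 127.5
Σfm = 8×52.5 + 10×67.5 + 9×82.5 + 12×97.5 + 17×112.5 + 14×127.5 = 6705
n = Σf = 70
Mean = 6705 / 70 = 95.7857

95.79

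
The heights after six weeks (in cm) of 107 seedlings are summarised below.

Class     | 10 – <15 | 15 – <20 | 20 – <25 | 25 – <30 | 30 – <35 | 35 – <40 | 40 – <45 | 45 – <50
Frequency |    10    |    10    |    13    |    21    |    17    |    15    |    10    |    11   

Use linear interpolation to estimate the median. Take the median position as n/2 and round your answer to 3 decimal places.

29.881

Cumulative frequencies: 10, 20, 33, 54, 71, 86, 96, 107
n = 107; position = n/2 = 53.5.
This falls in the class 25 – <30: L = 25, F = 33, f = 21, h = 5.
Median ≈ 25 + ((53.5 − 33) / 21) × 5 = 29.8810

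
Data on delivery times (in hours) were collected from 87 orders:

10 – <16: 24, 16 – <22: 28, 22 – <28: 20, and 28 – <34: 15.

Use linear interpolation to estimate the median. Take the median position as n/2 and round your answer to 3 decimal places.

20.179

Cumulative frequencies: 24, 52, 72, 87
n = 87; position = n/2 = 43.5.
This falls in the class 16 – <22: L = 16, F = 24, f = 28, h = 6.
Median ≈ 16 + ((43.5 − 24) / 28) × 6 = 20.1786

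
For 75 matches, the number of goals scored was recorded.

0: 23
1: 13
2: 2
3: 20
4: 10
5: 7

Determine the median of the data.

2

Cumulative frequencies: 23, 36, 38, 58, 68, 75
n = 75, so the median is the value in position (n+1)/2 = 38.
Position 38 falls at value 2.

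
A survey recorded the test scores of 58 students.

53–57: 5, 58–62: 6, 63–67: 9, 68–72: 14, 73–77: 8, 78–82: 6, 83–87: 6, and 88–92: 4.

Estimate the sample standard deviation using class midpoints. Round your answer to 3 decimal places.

Midpoints: 55, 60, 65, 70, 75, 80, 85, 90
n = 58, Σfm = 4150, mean = 71.5517
Σfm² = 302500
Σf(m − x̄)² = Σfm² − (Σfm)²/n = 302500 − 4150²/58 = 5560.3448
Sample variance = 5560.3448 / 57 = 97.5499
Standard deviation = √97.5499 = 9.8767

9.877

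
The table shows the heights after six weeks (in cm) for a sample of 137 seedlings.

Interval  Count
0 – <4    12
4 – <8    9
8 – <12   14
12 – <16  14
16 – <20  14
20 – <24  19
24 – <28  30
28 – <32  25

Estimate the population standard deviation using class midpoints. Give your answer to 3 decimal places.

9.022

Midpoints: 2, 6, 10, 14, 18, 22, 26, 30
n = 137, Σfm = 2614, mean = 19.0803
Σfm² = 61028
Σf(m − x̄)² = Σfm² − (Σfm)²/n = 61028 − 2614²/137 = 11152.1168
Population variance = 11152.1168 / 137 = 81.4023
Standard deviation = √81.4023 = 9.0223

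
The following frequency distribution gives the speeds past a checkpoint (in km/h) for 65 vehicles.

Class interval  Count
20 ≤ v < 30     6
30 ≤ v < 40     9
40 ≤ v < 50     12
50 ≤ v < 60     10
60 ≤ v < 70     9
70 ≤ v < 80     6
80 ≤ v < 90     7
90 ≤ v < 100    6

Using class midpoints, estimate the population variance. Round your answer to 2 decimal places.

Midpoints: 25, 35, 45, 55, 65, 75, 85, 95
n = 65, Σfm = 3755, mean = 57.7692
Σfm² = 245825
Σf(m − x̄)² = Σfm² − (Σfm)²/n = 245825 − 3755²/65 = 28901.5385
Population variance = 28901.5385 / 65 = 444.6391

444.64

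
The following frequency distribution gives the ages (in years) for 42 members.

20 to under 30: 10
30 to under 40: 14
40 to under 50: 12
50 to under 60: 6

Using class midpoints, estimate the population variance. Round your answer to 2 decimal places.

98.41

Midpoints: 25, 35, 45, 55
n = 42, Σfm = 1610, mean = 38.3333
Σfm² = 65850
Σf(m − x̄)² = Σfm² − (Σfm)²/n = 65850 − 1610²/42 = 4133.3333
Population variance = 4133.3333 / 42 = 98.4127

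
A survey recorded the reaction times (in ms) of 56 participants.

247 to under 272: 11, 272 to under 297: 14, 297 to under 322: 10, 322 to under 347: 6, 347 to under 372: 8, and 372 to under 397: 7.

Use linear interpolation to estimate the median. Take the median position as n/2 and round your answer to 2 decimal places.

304.50

Cumulative frequencies: 11, 25, 35, 41, 49, 56
n = 56; position = n/2 = 28.
This falls in the class 297 to under 322: L = 297, F = 25, f = 10, h = 25.
Median ≈ 297 + ((28 − 25) / 10) × 25 = 304.5000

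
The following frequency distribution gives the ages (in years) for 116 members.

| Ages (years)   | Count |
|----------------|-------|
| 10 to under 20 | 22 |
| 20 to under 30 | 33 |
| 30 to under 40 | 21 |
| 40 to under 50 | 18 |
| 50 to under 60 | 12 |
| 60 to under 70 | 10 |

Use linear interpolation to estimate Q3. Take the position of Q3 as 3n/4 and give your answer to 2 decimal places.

46.11

Cumulative frequencies: 22, 55, 76, 94, 106, 116
n = 116; position = 3n/4 = 87.
This falls in the class 40 to under 50: L = 40, F = 76, f = 18, h = 10.
Upper quartile ≈ 40 + ((87 − 76) / 18) × 10 = 46.1111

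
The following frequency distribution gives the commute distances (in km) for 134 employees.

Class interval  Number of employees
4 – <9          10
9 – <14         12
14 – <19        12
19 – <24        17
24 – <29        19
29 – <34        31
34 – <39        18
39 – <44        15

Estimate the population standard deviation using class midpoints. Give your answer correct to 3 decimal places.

Midpoints: 6.5, 11.5, 16.5, 21.5, 26.5, 31.5, 36.5, 41.5
n = 134, Σfm = 3526, mean = 26.3134
Σfm² = 107051.5
Σf(m − x̄)² = Σfm² − (Σfm)²/n = 107051.5 − 3526²/134 = 14270.3358
Population variance = 14270.3358 / 134 = 106.4950
Standard deviation = √106.4950 = 10.3196

10.320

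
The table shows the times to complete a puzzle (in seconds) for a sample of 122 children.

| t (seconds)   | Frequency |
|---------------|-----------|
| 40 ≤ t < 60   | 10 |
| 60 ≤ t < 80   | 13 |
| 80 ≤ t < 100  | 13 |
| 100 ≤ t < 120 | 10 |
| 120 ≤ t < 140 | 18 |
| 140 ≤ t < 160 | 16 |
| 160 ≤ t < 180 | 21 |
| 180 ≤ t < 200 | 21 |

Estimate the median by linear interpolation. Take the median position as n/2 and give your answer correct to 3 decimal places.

Cumulative frequencies: 10, 23, 36, 46, 64, 80, 101, 122
n = 122; position = n/2 = 61.
This falls in the class 120 ≤ t < 140: L = 120, F = 46, f = 18, h = 20.
Median ≈ 120 + ((61 − 46) / 18) × 20 = 136.6667

136.667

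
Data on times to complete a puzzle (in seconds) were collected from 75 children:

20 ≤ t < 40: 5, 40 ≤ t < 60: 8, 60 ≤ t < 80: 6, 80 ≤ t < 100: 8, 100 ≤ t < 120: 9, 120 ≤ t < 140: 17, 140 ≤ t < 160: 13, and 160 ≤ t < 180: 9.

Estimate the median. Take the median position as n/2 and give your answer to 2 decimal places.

Cumulative frequencies: 5, 13, 19, 27, 36, 53, 66, 75
n = 75; position = n/2 = 37.5.
This falls in the class 120 ≤ t < 140: L = 120, F = 36, f = 17, h = 20.
Median ≈ 120 + ((37.5 − 36) / 17) × 20 = 121.7647

121.76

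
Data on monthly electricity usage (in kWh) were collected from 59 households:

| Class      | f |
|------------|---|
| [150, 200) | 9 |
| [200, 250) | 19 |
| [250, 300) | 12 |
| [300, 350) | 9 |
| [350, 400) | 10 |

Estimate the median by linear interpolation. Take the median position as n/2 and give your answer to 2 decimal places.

Cumulative frequencies: 9, 28, 40, 49, 59
n = 59; position = n/2 = 29.5.
This falls in the class [250, 300): L = 250, F = 28, f = 12, h = 50.
Median ≈ 250 + ((29.5 − 28) / 12) × 50 = 256.2500

256.25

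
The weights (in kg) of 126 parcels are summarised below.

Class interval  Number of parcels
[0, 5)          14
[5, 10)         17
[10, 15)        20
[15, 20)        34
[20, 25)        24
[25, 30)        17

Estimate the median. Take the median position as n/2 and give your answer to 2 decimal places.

Cumulative frequencies: 14, 31, 51, 85, 109, 126
n = 126; position = n/2 = 63.
This falls in the class [15, 20): L = 15, F = 51, f = 34, h = 5.
Median ≈ 15 + ((63 − 51) / 34) × 5 = 16.7647

16.76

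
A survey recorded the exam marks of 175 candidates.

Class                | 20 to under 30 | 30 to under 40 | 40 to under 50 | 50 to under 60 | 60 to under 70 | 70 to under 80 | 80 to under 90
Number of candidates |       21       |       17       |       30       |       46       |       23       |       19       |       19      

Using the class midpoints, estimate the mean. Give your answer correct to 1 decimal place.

Midpoints: 25, 35, 45, 55, 65, 75, 85
Σfm = 21×25 + 17×35 + 30×45 + 46×55 + 23×65 + 19×75 + 19×85 = 9535
n = Σf = 175
Mean = 9535 / 175 = 54.4857

54.5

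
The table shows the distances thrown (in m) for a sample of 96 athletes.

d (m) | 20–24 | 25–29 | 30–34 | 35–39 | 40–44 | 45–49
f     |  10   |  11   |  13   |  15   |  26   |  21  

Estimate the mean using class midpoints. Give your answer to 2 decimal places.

37.16

Midpoints: 22, 27, 32, 37, 42, 47
Σfm = 10×22 + 11×27 + 13×32 + 15×37 + 26×42 + 21×47 = 3567
n = Σf = 96
Mean = 3567 / 96 = 37.1562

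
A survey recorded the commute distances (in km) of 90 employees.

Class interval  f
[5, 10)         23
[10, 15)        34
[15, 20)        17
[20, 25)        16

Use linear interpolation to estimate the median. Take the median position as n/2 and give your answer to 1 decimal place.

Cumulative frequencies: 23, 57, 74, 90
n = 90; position = n/2 = 45.
This falls in the class [10, 15): L = 10, F = 23, f = 34, h = 5.
Median ≈ 10 + ((45 − 23) / 34) × 5 = 13.2353

13.2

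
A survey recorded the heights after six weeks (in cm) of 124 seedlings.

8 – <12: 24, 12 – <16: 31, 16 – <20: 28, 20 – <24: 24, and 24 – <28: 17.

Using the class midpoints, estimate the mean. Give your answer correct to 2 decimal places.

Midpoints: 10, 14, 18, 22, 26
Σfm = 24×10 + 31×14 + 28×18 + 24×22 + 17×26 = 2148
n = Σf = 124
Mean = 2148 / 124 = 17.3226

17.32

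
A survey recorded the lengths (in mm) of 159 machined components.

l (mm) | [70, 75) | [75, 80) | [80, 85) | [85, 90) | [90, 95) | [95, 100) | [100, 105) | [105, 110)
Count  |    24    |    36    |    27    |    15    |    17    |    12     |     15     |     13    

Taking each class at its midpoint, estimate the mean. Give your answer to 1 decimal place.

86.5

Midpoints: 72.5, 77.5, 82.5, 87.5, 92.5, 97.5, 102.5, 107.5
Σfm = 24×72.5 + 36×77.5 + 27×82.5 + 15×87.5 + 17×92.5 + 12×97.5 + 15×102.5 + 13×107.5 = 13747.5
n = Σf = 159
Mean = 13747.5 / 159 = 86.4623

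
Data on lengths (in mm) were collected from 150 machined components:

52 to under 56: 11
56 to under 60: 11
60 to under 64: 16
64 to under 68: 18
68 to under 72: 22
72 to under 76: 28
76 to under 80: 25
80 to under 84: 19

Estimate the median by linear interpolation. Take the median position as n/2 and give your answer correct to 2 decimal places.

Cumulative frequencies: 11, 22, 38, 56, 78, 106, 131, 150
n = 150; position = n/2 = 75.
This falls in the class 68 to under 72: L = 68, F = 56, f = 22, h = 4.
Median ≈ 68 + ((75 − 56) / 22) × 4 = 71.4545

71.45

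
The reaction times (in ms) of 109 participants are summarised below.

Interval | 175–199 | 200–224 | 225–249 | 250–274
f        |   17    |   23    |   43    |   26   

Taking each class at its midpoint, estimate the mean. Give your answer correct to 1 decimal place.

229.9

Midpoints: 187, 212, 237, 262
Σfm = 17×187 + 23×212 + 43×237 + 26×262 = 25058
n = Σf = 109
Mean = 25058 / 109 = 229.8899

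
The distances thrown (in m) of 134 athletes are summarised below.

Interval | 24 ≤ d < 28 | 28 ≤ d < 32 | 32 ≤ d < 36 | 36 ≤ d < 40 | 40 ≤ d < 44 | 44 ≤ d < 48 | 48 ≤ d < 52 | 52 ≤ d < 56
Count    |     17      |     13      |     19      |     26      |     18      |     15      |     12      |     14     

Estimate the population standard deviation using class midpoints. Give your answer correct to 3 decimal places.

Midpoints: 26, 30, 34, 38, 42, 46, 50, 54
n = 134, Σfm = 5268, mean = 39.3134
Σfm² = 217016
Σf(m − x̄)² = Σfm² − (Σfm)²/n = 217016 − 5268²/134 = 9912.8358
Population variance = 9912.8358 / 134 = 73.9764
Standard deviation = √73.9764 = 8.6010

8.601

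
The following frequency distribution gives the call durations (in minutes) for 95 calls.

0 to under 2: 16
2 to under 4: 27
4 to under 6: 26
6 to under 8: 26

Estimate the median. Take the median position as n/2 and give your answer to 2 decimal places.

4.35

Cumulative frequencies: 16, 43, 69, 95
n = 95; position = n/2 = 47.5.
This falls in the class 4 to under 6: L = 4, F = 43, f = 26, h = 2.
Median ≈ 4 + ((47.5 − 43) / 26) × 2 = 4.3462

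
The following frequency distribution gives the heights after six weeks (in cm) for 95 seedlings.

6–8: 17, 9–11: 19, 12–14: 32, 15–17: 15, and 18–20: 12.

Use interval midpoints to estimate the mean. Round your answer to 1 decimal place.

Midpoints: 7, 10, 13, 16, 19
Σfm = 17×7 + 19×10 + 32×13 + 15×16 + 12×19 = 1193
n = Σf = 95
Mean = 1193 / 95 = 12.5579

12.6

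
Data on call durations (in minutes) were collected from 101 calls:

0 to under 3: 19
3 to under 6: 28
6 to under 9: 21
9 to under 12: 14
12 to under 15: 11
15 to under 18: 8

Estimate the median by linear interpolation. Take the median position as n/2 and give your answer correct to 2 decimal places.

Cumulative frequencies: 19, 47, 68, 82, 93, 101
n = 101; position = n/2 = 50.5.
This falls in the class 6 to under 9: L = 6, F = 47, f = 21, h = 3.
Median ≈ 6 + ((50.5 − 47) / 21) × 3 = 6.5000

6.50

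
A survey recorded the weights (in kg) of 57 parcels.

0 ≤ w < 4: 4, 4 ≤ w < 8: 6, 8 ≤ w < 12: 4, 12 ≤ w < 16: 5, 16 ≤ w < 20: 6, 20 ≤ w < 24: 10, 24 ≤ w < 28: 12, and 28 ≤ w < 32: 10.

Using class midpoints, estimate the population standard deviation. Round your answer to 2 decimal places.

8.90

Midpoints: 2, 6, 10, 14, 18, 22, 26, 30
n = 57, Σfm = 1094, mean = 19.1930
Σfm² = 25508
Σf(m − x̄)² = Σfm² − (Σfm)²/n = 25508 − 1094²/57 = 4510.8772
Population variance = 4510.8772 / 57 = 79.1382
Standard deviation = √79.1382 = 8.8960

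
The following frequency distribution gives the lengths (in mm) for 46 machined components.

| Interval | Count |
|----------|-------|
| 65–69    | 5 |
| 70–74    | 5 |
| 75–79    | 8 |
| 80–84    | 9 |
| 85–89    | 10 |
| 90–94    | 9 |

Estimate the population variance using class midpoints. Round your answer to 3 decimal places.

64.379

Midpoints: 67, 72, 77, 82, 87, 92
n = 46, Σfm = 3747, mean = 81.4565
Σfm² = 308179
Σf(m − x̄)² = Σfm² − (Σfm)²/n = 308179 − 3747²/46 = 2961.4130
Population variance = 2961.4130 / 46 = 64.3785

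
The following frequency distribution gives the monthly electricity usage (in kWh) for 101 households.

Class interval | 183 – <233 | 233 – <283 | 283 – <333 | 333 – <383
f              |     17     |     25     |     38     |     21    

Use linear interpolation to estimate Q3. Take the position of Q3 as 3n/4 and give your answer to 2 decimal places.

327.41

Cumulative frequencies: 17, 42, 80, 101
n = 101; position = 3n/4 = 75.75.
This falls in the class 283 – <333: L = 283, F = 42, f = 38, h = 50.
Upper quartile ≈ 283 + ((75.75 − 42) / 38) × 50 = 327.4079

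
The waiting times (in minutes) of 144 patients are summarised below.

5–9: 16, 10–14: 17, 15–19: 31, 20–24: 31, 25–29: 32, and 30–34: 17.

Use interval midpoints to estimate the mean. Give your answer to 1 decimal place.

20.4

Midpoints: 7, 12, 17, 22, 27, 32
Σfm = 16×7 + 17×12 + 31×17 + 31×22 + 32×27 + 17×32 = 2933
n = Σf = 144
Mean = 2933 / 144 = 20.3681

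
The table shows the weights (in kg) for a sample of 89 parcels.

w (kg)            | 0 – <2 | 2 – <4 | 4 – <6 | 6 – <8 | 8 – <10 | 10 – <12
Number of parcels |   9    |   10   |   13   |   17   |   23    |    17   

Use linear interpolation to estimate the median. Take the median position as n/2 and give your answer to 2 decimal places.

Cumulative frequencies: 9, 19, 32, 49, 72, 89
n = 89; position = n/2 = 44.5.
This falls in the class 6 – <8: L = 6, F = 32, f = 17, h = 2.
Median ≈ 6 + ((44.5 − 32) / 17) × 2 = 7.4706

7.47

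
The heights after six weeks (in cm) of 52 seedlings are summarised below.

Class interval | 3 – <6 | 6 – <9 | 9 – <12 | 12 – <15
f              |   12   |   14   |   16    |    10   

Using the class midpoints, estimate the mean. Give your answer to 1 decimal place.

Midpoints: 4.5, 7.5, 10.5, 13.5
Σfm = 12×4.5 + 14×7.5 + 16×10.5 + 10×13.5 = 462
n = Σf = 52
Mean = 462 / 52 = 8.8846

8.9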